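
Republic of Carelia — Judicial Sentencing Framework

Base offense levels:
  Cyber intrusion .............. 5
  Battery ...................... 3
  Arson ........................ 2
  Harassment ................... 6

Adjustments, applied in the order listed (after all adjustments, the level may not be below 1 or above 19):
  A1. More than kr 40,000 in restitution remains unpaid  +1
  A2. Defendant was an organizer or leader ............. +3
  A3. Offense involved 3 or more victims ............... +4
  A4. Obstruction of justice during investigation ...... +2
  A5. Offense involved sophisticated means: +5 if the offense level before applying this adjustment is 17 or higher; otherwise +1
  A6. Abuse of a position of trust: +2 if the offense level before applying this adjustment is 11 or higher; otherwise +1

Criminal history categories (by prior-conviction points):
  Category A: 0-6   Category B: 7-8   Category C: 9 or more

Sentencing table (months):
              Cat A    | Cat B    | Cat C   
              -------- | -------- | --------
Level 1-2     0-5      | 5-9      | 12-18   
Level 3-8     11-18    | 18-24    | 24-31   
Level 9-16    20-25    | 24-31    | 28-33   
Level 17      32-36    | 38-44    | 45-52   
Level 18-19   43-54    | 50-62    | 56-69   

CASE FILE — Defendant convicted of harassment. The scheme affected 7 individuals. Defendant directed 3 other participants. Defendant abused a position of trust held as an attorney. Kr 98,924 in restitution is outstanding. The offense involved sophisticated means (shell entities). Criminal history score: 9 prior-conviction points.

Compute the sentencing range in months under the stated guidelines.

Base offense level for harassment: 6.
A1 applies: 6 + 1 = 7.
A2 applies: 7 + 3 = 10.
A3 applies: 10 + 4 = 14.
A4 does not apply.
A5 applies (level before this adjustment is 14 < 17, so +1): 14 + 1 = 15.
A6 applies (level before this adjustment is 15 ≥ 11, so +2): 15 + 2 = 17.
Final offense level: 17.
Criminal history: 9 prior points → Category C (9+).
Level 17 falls in the 17 band.
Grid: Level 17 × Category C = 45-52 months.

45-52 months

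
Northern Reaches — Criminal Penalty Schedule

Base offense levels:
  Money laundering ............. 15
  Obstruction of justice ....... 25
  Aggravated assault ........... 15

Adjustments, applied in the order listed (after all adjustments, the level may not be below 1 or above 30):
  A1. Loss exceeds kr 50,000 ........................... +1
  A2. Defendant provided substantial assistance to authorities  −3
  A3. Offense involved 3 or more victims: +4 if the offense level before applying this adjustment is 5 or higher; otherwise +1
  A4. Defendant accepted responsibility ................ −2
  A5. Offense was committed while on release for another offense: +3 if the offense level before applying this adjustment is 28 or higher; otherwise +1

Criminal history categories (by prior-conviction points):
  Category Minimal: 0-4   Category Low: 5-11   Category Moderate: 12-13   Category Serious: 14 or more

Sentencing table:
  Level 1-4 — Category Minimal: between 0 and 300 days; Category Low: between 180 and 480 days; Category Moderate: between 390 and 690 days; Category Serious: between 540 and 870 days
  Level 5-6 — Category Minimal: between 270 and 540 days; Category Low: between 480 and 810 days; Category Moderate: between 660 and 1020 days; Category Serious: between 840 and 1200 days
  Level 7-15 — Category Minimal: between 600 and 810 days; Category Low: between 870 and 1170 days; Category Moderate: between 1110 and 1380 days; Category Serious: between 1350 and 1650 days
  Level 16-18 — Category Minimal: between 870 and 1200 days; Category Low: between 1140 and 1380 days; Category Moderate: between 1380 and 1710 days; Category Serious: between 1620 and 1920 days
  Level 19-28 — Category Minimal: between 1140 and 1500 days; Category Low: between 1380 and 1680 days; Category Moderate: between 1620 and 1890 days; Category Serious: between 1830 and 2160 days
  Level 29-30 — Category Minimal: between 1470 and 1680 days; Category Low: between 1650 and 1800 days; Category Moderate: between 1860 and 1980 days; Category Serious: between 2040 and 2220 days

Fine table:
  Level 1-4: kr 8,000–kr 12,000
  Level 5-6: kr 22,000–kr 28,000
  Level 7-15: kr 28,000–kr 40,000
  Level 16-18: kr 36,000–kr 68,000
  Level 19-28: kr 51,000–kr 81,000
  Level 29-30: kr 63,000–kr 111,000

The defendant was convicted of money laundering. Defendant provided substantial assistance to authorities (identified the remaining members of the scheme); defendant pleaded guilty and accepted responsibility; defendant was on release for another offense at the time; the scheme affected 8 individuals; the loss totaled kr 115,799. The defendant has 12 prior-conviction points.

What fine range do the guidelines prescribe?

Base offense level for money laundering: 15.
A1 applies: 15 + 1 = 16.
A2 applies: 16 − 3 = 13.
A3 applies (level before this adjustment is 13 ≥ 5, so +4): 13 + 4 = 17.
A4 applies: 17 − 2 = 15.
A5 applies (level before this adjustment is 15 < 28, so +1): 15 + 1 = 16.
Final offense level: 16.
Level 16 falls in the 16-18 band.
Fine table: Level 16-18 → kr 36,000–kr 68,000.

kr 36,000–kr 68,000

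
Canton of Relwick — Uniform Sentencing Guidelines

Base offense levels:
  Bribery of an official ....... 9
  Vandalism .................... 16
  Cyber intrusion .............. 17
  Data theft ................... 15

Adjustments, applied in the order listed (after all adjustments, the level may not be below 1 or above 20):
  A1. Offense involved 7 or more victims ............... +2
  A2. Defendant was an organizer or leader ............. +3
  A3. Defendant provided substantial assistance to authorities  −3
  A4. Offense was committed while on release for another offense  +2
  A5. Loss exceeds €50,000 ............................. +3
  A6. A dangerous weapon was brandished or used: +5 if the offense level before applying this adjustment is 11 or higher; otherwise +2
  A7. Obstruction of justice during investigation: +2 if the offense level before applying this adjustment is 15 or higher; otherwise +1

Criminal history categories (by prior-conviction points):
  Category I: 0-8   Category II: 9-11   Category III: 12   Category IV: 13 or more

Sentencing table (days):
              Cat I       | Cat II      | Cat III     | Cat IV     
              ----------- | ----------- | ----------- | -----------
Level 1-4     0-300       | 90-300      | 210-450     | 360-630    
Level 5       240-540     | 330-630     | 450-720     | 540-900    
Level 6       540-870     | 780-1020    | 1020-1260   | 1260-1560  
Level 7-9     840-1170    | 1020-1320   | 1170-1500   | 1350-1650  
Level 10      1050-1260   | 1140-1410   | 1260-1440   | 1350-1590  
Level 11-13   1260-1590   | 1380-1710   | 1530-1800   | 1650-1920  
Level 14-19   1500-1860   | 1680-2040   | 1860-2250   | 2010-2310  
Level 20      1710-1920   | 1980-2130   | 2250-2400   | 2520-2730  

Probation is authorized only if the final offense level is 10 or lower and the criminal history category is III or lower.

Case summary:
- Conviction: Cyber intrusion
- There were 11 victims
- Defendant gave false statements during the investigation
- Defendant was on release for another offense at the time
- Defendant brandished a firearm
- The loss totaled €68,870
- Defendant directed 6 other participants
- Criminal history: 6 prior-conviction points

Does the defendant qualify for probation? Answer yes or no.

No

Base offense level for cyber intrusion: 17.
A1 applies: 17 + 2 = 19.
A2 applies: 19 + 3 = 22.
A3 does not apply.
A4 applies: 22 + 2 = 24.
A5 applies: 24 + 3 = 27.
A6 applies (level before this adjustment is 27 ≥ 11, so +5): 27 + 5 = 32.
A7 applies (level before this adjustment is 32 ≥ 15, so +2): 32 + 2 = 34.
Level 34 exceeds the maximum of 20; capped at 20.
Final offense level: 20.
Criminal history: 6 prior points → Category I (0-8).
Level 20 falls in the 20 band.
Grid: Level 20 × Category I = 1710-1920 days.
Probation check: level 20 > 10 and category I ≤ III → not eligible.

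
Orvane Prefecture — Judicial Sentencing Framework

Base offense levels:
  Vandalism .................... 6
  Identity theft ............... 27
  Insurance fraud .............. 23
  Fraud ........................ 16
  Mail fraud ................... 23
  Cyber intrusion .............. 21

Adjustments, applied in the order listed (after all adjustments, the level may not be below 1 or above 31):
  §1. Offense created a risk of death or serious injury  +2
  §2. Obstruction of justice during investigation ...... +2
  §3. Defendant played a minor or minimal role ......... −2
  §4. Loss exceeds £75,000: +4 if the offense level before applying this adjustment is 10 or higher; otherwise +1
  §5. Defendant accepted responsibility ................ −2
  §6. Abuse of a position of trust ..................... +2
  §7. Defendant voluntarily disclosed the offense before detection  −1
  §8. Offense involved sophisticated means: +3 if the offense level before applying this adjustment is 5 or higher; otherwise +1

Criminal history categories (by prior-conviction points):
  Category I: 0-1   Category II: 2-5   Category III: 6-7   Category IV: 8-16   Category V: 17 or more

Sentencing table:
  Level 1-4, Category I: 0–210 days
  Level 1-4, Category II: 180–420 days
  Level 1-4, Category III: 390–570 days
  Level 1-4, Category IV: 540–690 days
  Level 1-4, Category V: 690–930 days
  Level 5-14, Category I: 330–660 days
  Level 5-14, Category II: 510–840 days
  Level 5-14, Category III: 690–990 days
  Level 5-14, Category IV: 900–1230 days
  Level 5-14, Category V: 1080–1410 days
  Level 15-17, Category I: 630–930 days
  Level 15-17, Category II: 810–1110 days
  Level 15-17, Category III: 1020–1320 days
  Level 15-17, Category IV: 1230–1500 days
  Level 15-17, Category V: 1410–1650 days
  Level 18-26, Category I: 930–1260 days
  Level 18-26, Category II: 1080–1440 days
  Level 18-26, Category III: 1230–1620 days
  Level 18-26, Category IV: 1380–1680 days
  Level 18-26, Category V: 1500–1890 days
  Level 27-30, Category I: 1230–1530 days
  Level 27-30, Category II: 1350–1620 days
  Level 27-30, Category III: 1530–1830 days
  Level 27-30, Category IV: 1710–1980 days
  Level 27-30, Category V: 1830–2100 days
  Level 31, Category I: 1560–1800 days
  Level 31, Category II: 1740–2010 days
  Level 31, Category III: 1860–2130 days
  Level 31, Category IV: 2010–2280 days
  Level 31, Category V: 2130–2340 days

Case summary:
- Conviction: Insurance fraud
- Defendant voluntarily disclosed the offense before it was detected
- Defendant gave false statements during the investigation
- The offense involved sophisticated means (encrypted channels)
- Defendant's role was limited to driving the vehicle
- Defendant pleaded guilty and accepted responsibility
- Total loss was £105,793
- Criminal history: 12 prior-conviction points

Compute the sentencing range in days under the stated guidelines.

Base offense level for insurance fraud: 23.
§1 does not apply.
§2 applies: 23 + 2 = 25.
§3 applies: 25 − 2 = 23.
§4 applies (level before this adjustment is 23 ≥ 10, so +4): 23 + 4 = 27.
§5 applies: 27 − 2 = 25.
§6 does not apply.
§7 applies: 25 − 1 = 24.
§8 applies (level before this adjustment is 24 ≥ 5, so +3): 24 + 3 = 27.
Final offense level: 27.
Criminal history: 12 prior points → Category IV (8-16).
Level 27 falls in the 27-30 band.
Grid: Level 27-30 × Category IV = 1710-1980 days.

1710-1980 days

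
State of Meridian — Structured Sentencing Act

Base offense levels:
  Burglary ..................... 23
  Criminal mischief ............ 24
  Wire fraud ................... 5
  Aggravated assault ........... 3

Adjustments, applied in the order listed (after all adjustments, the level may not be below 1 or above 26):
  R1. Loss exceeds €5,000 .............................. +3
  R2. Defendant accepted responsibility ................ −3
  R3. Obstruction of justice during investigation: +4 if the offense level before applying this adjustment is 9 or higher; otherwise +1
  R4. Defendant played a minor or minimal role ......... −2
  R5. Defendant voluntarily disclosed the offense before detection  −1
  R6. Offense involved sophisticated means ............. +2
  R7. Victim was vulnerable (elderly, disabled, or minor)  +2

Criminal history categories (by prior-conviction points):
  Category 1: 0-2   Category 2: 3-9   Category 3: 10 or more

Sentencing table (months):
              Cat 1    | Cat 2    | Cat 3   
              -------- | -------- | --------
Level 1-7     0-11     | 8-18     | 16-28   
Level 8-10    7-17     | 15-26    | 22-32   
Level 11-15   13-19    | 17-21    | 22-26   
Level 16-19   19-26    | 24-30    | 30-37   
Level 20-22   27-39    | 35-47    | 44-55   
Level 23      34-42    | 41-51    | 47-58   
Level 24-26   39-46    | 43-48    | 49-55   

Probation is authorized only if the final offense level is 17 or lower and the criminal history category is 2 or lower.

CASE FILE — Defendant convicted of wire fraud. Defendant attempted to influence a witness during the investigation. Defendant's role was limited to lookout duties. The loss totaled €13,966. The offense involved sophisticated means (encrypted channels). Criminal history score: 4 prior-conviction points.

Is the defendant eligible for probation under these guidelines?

Base offense level for wire fraud: 5.
R1 applies: 5 + 3 = 8.
R3 applies (level before this adjustment is 8 < 9, so +1): 8 + 1 = 9.
R4 applies: 9 − 2 = 7.
R6 applies: 7 + 2 = 9.
R7 does not apply.
Final offense level: 9.
Criminal history: 4 prior points → Category 2 (3-9).
Level 9 falls in the 8-10 band.
Grid: Level 8-10 × Category 2 = 15-26 months.
Probation check: level 9 ≤ 17 and category 2 ≤ 2 → eligible.

Yes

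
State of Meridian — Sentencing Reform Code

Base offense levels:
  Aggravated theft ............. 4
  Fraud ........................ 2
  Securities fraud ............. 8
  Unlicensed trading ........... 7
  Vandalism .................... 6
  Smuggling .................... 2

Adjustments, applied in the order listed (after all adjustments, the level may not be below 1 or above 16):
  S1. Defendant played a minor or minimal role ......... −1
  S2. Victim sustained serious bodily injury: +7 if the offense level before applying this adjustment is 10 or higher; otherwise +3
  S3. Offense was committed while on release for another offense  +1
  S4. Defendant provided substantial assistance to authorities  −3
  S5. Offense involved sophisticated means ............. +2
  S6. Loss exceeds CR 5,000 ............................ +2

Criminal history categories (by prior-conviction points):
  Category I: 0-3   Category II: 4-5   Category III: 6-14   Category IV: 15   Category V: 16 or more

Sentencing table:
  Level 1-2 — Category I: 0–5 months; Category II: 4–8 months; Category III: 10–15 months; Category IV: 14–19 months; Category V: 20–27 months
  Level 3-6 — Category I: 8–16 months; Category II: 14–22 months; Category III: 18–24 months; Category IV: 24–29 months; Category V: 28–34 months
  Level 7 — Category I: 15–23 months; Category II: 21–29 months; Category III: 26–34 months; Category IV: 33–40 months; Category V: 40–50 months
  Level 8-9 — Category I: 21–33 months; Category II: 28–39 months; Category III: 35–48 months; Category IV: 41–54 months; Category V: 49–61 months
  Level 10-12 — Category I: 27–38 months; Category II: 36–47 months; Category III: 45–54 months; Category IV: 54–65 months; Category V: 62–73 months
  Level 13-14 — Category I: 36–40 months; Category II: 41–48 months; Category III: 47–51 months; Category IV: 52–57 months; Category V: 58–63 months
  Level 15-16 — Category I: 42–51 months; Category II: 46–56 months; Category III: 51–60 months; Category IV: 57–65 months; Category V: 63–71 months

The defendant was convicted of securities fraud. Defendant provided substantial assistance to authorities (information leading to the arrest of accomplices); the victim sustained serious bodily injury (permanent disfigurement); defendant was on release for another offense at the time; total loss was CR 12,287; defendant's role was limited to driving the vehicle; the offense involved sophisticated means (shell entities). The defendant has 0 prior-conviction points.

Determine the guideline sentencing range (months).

Base offense level for securities fraud: 8.
S1 applies: 8 − 1 = 7.
S2 applies (level before this adjustment is 7 < 10, so +3): 7 + 3 = 10.
S3 applies: 10 + 1 = 11.
S4 applies: 11 − 3 = 8.
S5 applies: 8 + 2 = 10.
S6 applies: 10 + 2 = 12.
Final offense level: 12.
Criminal history: 0 prior points → Category I (0-3).
Level 12 falls in the 10-12 band.
Grid: Level 10-12 × Category I = 27-38 months.

27-38 months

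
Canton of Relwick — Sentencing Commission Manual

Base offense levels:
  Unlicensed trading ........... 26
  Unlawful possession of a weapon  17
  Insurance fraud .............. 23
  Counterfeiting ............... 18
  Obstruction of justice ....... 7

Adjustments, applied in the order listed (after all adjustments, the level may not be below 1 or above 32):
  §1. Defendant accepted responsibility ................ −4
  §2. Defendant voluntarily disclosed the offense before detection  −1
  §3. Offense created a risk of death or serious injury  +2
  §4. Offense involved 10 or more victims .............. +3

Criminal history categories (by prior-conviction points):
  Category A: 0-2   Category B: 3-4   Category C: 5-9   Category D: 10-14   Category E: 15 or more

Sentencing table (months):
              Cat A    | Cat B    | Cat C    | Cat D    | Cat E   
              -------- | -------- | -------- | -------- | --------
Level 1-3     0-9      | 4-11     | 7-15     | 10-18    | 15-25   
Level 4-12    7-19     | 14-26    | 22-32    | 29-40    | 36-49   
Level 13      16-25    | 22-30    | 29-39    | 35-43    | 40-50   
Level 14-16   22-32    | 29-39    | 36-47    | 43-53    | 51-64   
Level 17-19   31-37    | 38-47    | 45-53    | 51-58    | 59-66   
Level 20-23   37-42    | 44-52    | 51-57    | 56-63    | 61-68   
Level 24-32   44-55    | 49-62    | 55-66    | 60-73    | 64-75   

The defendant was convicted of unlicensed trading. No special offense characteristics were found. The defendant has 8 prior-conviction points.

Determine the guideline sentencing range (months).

55-66 months

Base offense level for unlicensed trading: 26.
Final offense level: 26.
Criminal history: 8 prior points → Category C (5-9).
Level 26 falls in the 24-32 band.
Grid: Level 24-32 × Category C = 55-66 months.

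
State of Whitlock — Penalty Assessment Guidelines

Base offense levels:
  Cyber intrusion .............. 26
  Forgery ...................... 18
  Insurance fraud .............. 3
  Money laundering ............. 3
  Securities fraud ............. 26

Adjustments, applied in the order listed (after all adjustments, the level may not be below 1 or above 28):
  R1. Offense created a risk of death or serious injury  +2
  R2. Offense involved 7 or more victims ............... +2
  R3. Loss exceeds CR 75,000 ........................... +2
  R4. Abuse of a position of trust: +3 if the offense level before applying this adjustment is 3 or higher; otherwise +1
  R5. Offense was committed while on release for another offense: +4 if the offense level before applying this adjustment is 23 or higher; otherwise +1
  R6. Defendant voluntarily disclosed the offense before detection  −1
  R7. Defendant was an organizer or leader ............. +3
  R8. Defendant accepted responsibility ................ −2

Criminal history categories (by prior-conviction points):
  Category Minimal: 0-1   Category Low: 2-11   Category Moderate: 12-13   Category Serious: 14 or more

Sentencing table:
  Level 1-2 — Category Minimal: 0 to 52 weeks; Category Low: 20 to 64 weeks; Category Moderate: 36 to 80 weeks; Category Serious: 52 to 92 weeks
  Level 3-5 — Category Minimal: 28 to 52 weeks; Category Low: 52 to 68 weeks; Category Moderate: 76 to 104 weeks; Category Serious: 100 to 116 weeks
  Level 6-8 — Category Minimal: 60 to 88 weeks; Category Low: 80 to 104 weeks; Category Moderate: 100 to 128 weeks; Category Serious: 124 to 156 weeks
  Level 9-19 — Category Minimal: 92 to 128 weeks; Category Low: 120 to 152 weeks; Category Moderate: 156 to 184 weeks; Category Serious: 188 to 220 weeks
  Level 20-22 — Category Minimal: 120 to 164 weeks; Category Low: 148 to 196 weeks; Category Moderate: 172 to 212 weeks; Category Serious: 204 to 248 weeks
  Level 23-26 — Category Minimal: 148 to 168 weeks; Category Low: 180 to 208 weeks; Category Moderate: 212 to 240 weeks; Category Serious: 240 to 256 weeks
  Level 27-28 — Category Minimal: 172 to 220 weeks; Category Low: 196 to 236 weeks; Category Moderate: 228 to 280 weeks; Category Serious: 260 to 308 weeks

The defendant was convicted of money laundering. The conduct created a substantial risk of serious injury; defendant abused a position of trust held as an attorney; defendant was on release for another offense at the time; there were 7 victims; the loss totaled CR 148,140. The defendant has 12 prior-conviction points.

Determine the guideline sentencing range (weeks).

156-184 weeks

Base offense level for money laundering: 3.
R1 applies: 3 + 2 = 5.
R2 applies: 5 + 2 = 7.
R3 applies: 7 + 2 = 9.
R4 applies (level before this adjustment is 9 ≥ 3, so +3): 9 + 3 = 12.
R5 applies (level before this adjustment is 12 < 23, so +1): 12 + 1 = 13.
Final offense level: 13.
Criminal history: 12 prior points → Category Moderate (12-13).
Level 13 falls in the 9-19 band.
Grid: Level 9-19 × Category Moderate = 156-184 weeks.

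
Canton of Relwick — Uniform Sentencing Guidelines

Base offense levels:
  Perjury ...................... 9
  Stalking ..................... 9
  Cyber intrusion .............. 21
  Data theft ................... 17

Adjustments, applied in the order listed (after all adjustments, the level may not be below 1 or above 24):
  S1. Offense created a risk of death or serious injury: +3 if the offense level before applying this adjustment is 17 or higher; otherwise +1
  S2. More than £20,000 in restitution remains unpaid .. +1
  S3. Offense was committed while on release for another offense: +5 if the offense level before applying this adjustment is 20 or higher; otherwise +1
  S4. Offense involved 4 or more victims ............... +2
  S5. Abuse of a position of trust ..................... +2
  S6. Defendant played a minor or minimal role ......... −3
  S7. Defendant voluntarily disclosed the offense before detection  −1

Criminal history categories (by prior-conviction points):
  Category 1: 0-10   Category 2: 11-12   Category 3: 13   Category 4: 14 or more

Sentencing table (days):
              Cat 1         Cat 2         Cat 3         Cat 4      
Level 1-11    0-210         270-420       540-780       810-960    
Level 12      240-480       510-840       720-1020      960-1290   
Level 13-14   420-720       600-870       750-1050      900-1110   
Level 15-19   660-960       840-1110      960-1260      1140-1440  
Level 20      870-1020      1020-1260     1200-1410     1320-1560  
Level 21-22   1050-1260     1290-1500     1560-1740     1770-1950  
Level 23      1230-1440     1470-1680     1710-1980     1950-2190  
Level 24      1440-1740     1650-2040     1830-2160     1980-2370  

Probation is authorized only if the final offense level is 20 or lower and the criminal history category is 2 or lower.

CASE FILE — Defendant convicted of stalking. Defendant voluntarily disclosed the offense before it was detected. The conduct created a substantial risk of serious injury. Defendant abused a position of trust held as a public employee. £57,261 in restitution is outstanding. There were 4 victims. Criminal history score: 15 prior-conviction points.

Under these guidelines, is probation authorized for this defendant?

No

Base offense level for stalking: 9.
S1 applies (level before this adjustment is 9 < 17, so +1): 9 + 1 = 10.
S2 applies: 10 + 1 = 11.
S4 applies: 11 + 2 = 13.
S5 applies: 13 + 2 = 15.
S7 applies: 15 − 1 = 14.
Final offense level: 14.
Criminal history: 15 prior points → Category 4 (14+).
Level 14 falls in the 13-14 band.
Grid: Level 13-14 × Category 4 = 900-1110 days.
Probation check: level 14 ≤ 20 and category 4 > 2 → not eligible.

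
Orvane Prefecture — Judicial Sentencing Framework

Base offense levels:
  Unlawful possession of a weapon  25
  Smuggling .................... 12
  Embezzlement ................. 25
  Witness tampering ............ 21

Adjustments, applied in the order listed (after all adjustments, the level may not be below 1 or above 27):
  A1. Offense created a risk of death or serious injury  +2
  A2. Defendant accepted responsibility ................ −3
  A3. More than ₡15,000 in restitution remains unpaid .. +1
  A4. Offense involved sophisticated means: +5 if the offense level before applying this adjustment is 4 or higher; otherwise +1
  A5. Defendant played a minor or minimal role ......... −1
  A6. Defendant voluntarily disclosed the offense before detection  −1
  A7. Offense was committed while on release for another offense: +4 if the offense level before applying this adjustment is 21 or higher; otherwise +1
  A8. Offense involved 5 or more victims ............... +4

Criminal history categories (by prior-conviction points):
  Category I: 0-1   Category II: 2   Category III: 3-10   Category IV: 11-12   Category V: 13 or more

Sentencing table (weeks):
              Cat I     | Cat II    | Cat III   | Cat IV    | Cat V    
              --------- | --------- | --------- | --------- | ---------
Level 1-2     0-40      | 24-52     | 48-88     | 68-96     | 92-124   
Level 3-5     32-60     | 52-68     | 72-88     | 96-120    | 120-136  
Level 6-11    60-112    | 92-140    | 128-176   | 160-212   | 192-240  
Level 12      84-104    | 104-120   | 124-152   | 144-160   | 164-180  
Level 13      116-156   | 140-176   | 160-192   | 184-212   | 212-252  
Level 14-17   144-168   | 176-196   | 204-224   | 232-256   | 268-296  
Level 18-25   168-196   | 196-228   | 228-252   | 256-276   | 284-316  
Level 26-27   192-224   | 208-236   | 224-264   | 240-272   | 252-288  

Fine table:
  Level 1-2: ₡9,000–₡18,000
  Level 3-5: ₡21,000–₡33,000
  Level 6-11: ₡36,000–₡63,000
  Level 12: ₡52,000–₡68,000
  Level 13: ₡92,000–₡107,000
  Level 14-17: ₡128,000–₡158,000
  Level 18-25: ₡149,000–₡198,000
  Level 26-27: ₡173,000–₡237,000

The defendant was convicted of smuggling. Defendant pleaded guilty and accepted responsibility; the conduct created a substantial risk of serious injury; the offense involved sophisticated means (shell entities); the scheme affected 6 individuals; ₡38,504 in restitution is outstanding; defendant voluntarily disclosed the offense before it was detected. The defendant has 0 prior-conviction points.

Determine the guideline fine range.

Base offense level for smuggling: 12.
A1 applies: 12 + 2 = 14.
A2 applies: 14 − 3 = 11.
A3 applies: 11 + 1 = 12.
A4 applies (level before this adjustment is 12 ≥ 4, so +5): 12 + 5 = 17.
A5 does not apply.
A6 applies: 17 − 1 = 16.
A7 does not apply.
A8 applies: 16 + 4 = 20.
Final offense level: 20.
Level 20 falls in the 18-25 band.
Fine table: Level 18-25 → ₡149,000–₡198,000.

₡149,000–₡198,000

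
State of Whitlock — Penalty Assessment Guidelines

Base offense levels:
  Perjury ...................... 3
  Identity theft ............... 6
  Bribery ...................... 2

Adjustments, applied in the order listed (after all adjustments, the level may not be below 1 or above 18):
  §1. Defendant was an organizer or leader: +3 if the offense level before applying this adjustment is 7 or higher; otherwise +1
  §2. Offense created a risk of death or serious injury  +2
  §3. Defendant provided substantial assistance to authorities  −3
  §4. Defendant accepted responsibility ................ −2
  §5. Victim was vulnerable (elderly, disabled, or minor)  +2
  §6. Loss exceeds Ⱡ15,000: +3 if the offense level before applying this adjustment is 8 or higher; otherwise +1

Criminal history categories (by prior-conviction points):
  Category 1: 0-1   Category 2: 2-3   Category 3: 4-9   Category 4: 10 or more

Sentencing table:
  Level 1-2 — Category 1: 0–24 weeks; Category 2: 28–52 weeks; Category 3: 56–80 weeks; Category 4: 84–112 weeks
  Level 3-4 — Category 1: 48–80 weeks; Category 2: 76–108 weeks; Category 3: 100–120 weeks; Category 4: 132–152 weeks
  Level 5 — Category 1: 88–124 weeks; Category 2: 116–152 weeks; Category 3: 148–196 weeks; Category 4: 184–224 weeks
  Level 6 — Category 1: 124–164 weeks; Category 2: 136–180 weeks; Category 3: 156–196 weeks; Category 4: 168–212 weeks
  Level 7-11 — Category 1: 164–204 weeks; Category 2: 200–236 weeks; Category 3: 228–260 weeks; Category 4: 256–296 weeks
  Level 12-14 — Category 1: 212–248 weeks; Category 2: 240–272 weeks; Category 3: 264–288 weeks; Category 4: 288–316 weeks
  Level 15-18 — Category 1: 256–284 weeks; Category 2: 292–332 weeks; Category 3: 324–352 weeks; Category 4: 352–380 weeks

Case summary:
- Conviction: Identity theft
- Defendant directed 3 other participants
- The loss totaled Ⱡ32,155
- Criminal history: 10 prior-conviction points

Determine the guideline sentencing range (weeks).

256-296 weeks

Base offense level for identity theft: 6.
§1 applies (level before this adjustment is 6 < 7, so +1): 6 + 1 = 7.
§3 does not apply.
§4 does not apply.
§6 applies (level before this adjustment is 7 < 8, so +1): 7 + 1 = 8.
Final offense level: 8.
Criminal history: 10 prior points → Category 4 (10+).
Level 8 falls in the 7-11 band.
Grid: Level 7-11 × Category 4 = 256-296 weeks.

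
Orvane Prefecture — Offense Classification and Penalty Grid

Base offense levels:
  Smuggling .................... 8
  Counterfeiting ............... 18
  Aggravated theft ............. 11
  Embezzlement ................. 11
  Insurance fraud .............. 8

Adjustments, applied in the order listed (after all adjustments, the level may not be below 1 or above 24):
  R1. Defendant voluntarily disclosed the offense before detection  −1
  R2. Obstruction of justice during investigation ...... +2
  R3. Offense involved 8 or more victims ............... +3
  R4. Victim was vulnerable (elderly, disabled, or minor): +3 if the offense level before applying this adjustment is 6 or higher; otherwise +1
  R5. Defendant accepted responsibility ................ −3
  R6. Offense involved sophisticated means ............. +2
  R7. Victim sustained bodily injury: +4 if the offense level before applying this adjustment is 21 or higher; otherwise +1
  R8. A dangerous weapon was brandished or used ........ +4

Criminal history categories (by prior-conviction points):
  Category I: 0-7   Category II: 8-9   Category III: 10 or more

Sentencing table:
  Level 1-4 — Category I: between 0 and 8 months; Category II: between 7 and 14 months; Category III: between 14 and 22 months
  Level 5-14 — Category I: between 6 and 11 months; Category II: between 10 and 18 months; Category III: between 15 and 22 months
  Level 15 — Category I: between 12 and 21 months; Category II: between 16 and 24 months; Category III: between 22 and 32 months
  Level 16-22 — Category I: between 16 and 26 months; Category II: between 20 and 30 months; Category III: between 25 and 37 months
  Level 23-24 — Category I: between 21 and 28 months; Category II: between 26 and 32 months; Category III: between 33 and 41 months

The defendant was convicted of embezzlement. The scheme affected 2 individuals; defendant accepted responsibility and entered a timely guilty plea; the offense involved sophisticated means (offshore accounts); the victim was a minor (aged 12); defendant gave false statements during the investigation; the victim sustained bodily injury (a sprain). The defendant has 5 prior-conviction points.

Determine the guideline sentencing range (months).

Base offense level for embezzlement: 11.
R1 does not apply.
R2 applies: 11 + 2 = 13.
R4 applies (level before this adjustment is 13 ≥ 6, so +3): 13 + 3 = 16.
R5 applies: 16 − 3 = 13.
R6 applies: 13 + 2 = 15.
R7 applies (level before this adjustment is 15 < 21, so +1): 15 + 1 = 16.
R8 does not apply.
Final offense level: 16.
Criminal history: 5 prior points → Category I (0-7).
Level 16 falls in the 16-22 band.
Grid: Level 16-22 × Category I = 16-26 months.

16-26 months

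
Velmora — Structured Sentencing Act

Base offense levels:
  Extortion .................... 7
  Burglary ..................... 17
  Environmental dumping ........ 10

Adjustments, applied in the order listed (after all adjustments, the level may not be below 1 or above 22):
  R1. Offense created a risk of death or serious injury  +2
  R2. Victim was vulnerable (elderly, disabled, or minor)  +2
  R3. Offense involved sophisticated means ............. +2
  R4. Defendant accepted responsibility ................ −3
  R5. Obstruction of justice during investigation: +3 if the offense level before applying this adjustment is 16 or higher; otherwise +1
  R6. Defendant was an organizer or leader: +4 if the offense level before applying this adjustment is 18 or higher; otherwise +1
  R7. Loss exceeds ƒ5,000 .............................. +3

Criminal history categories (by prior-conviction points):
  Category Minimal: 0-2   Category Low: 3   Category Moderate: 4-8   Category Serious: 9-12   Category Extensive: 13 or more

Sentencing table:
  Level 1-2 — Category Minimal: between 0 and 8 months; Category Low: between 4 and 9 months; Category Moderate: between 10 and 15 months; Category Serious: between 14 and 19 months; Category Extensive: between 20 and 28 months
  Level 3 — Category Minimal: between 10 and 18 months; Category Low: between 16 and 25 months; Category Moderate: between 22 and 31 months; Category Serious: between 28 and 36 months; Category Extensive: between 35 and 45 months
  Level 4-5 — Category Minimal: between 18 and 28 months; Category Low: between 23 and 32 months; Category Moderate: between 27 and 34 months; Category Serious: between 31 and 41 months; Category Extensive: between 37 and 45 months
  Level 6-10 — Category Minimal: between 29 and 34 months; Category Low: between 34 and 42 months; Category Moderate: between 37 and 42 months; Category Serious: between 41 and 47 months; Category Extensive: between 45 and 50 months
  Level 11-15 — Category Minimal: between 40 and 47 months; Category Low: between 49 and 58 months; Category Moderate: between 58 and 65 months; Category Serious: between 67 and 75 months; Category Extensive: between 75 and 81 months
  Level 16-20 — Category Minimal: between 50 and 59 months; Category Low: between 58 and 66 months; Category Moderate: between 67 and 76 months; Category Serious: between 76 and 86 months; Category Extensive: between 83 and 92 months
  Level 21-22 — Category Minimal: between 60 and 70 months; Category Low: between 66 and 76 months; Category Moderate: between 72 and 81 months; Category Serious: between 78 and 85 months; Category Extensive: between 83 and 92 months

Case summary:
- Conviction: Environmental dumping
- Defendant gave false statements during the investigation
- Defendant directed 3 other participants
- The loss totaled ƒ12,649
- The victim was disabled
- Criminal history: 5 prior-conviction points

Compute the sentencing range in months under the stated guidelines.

67-76 months

Base offense level for environmental dumping: 10.
R1 does not apply.
R2 applies: 10 + 2 = 12.
R3 does not apply.
R4 does not apply.
R5 applies (level before this adjustment is 12 < 16, so +1): 12 + 1 = 13.
R6 applies (level before this adjustment is 13 < 18, so +1): 13 + 1 = 14.
R7 applies: 14 + 3 = 17.
Final offense level: 17.
Criminal history: 5 prior points → Category Moderate (4-8).
Level 17 falls in the 16-20 band.
Grid: Level 16-20 × Category Moderate = 67-76 months.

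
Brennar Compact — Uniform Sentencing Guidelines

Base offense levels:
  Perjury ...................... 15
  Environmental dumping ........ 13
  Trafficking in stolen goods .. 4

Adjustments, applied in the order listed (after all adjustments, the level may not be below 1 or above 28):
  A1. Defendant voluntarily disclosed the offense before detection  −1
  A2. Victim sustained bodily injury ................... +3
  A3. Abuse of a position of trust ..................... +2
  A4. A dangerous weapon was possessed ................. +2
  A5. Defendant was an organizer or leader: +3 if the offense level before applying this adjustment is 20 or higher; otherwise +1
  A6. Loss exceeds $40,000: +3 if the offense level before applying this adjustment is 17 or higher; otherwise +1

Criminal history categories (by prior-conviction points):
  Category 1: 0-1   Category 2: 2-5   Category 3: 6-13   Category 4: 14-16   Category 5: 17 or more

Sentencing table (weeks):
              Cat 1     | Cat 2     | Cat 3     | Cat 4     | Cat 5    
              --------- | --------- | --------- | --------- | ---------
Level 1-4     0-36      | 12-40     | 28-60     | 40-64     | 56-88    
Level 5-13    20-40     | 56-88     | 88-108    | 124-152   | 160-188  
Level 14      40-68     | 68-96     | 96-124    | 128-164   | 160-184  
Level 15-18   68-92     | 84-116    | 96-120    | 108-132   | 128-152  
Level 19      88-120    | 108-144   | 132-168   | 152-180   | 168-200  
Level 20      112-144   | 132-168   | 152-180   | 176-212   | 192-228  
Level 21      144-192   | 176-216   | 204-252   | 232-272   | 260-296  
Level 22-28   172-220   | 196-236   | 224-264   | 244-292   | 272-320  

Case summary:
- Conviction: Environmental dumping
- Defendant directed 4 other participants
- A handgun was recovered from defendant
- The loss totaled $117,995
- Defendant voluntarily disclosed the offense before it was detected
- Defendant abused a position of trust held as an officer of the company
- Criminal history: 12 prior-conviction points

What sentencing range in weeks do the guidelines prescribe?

152-180 weeks

Base offense level for environmental dumping: 13.
A1 applies: 13 − 1 = 12.
A3 applies: 12 + 2 = 14.
A4 applies: 14 + 2 = 16.
A5 applies (level before this adjustment is 16 < 20, so +1): 16 + 1 = 17.
A6 applies (level before this adjustment is 17 ≥ 17, so +3): 17 + 3 = 20.
Final offense level: 20.
Criminal history: 12 prior points → Category 3 (6-13).
Level 20 falls in the 20 band.
Grid: Level 20 × Category 3 = 152-180 weeks.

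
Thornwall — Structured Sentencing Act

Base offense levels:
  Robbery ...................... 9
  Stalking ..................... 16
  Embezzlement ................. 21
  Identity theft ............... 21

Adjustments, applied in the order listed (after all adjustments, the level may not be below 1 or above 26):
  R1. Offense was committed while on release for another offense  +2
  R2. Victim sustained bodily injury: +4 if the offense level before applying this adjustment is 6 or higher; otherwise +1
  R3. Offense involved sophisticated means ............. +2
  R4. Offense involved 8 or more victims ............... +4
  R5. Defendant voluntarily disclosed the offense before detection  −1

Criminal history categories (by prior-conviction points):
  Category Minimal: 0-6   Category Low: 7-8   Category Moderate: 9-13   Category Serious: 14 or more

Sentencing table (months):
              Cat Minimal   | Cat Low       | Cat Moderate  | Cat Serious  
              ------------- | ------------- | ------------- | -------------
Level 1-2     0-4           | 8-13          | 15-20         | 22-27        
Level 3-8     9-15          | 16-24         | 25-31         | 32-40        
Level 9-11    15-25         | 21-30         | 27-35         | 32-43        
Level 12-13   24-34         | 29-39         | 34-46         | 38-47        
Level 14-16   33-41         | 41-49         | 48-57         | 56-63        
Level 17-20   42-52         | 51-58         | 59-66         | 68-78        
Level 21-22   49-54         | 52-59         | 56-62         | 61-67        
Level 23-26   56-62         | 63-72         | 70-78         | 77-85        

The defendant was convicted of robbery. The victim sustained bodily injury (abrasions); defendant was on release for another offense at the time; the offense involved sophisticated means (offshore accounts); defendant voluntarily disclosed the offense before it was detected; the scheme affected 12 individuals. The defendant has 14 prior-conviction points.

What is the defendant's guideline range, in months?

68-78 months

Base offense level for robbery: 9.
R1 applies: 9 + 2 = 11.
R2 applies (level before this adjustment is 11 ≥ 6, so +4): 11 + 4 = 15.
R3 applies: 15 + 2 = 17.
R4 applies: 17 + 4 = 21.
R5 applies: 21 − 1 = 20.
Final offense level: 20.
Criminal history: 14 prior points → Category Serious (14+).
Level 20 falls in the 17-20 band.
Grid: Level 17-20 × Category Serious = 68-78 months.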